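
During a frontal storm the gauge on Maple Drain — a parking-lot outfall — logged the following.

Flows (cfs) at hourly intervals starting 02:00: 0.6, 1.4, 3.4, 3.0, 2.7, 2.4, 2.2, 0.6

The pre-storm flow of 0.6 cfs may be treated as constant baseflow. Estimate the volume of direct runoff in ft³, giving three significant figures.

V ≈ 41400 ft³

Direct-runoff ordinates (Q − Q_b): 0.0, 0.8, 2.8, 2.4, 2.1, 1.8, 1.6, 0.0 cfs.
ΣQ_DR = 11.50 cfs.
With Δt = 1 h = 3600 s, V = ΣQ_DR · Δt = 11.50 × 3600 = 41400 ft³.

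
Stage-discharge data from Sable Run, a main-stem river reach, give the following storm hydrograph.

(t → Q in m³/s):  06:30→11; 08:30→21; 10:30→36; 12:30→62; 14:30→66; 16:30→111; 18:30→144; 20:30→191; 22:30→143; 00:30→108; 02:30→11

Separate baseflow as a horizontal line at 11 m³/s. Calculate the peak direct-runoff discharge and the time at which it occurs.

Subtracting baseflow gives direct-runoff ordinates: 0.0, 10.0, 25.0, 51.0, 55.0, 100.0, 133.0, 180.0, 132.0, 97.0, 0.0 m³/s.
The maximum is 180.0 m³/s, occurring at the reading for t = 20:30.

Q_p = 180.0 m³/s at t = 20:30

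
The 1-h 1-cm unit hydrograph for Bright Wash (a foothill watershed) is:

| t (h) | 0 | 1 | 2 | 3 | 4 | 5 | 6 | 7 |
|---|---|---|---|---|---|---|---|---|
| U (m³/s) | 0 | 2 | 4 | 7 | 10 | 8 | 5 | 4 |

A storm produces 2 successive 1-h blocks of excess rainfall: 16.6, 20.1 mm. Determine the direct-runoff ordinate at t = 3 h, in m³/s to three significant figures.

By discrete convolution, Q_j = Σ (P_i / 10 mm) · U_{j−i}.
At t = 3 h (j=3): Q = (16.6/10)·7 + (20.1/10)·4 = 19.7 m³/s.

Q ≈ 19.7 m³/s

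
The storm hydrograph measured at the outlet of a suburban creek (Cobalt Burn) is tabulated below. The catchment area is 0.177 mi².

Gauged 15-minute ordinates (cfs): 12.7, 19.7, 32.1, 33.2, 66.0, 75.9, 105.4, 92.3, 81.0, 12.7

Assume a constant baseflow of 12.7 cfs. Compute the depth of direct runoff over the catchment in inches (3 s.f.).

d ≈ 0.884 in

Direct runoff: 0.0, 7.0, 19.4, 20.5, 53.3, 63.2, 92.7, 79.6, 68.3, 0.0 cfs; ΣQ_DR = 404.0 cfs.
V = ΣQ_DR · Δt = 404.0 × 900 s = 3.636 × 10^5 ft³.
Over A = 0.177 mi², depth = V / A = 0.884 in.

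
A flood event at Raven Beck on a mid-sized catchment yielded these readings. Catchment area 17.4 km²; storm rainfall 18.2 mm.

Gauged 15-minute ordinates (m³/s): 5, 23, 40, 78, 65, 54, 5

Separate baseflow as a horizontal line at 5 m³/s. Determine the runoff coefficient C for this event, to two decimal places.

C ≈ 0.67

ΣQ_DR = 235.0 m³/s; V = ΣQ_DR·Δt = 2.115 × 10^5 m³.
Runoff depth d = V / A = 12.16 mm.
C = d / P = 12.16 / 18.2 = 0.67.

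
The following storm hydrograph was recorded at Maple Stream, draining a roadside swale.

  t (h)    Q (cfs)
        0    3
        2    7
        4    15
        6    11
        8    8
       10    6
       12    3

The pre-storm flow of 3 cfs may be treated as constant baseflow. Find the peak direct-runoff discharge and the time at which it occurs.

Subtracting baseflow gives direct-runoff ordinates: 0.0, 4.0, 12.0, 8.0, 5.0, 3.0, 0.0 cfs.
The maximum is 12.0 cfs, occurring at the reading for t = 4 h.

Q_p = 12.0 cfs at t = 4 h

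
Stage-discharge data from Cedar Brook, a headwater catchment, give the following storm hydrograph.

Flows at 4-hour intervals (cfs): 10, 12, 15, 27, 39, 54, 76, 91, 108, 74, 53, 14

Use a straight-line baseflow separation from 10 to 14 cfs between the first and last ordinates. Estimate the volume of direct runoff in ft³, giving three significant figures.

Direct-runoff ordinates (Q − Q_b): 0.00, 1.64, 4.27, 15.91, 27.55, 42.18, 63.82, 78.45, 95.09, 60.73, 39.36, 0.00 cfs.
ΣQ_DR = 429.0 cfs.
With Δt = 4 h = 14400 s, V = ΣQ_DR · Δt = 429.0 × 14400 = 6.18 × 10^6 ft³.

V ≈ 6.18 × 10^6 ft³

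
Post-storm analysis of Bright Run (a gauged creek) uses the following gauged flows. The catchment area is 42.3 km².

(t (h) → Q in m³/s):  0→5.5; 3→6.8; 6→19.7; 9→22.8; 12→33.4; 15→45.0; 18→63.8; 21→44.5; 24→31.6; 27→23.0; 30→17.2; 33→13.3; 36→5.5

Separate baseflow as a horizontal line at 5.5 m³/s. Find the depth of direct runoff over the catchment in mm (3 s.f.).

d ≈ 66.5 mm

Direct runoff: 0.0, 1.3, 14.2, 17.3, 27.9, 39.5, 58.3, 39.0, 26.1, 17.5, 11.7, 7.8, 0.0 m³/s; ΣQ_DR = 260.6 m³/s.
V = ΣQ_DR · Δt = 260.6 × 10800 s = 2.814 × 10^6 m³.
Over A = 42.3 km², depth = V / A = 66.5 mm.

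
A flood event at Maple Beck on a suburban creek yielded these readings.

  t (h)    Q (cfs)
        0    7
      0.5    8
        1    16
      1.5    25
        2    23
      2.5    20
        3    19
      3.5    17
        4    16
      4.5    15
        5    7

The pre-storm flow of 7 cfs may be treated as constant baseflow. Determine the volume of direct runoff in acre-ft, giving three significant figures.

Direct-runoff ordinates (Q − Q_b): 0.0, 1.0, 9.0, 18.0, 16.0, 13.0, 12.0, 10.0, 9.0, 8.0, 0.0 cfs.
ΣQ_DR = 96.00 cfs.
With Δt = 0.5 h = 1800 s, V = ΣQ_DR · Δt = 96.00 × 1800 = 1.73 × 10^5 ft³ = 3.97 acre-ft.

V ≈ 3.97 acre-ft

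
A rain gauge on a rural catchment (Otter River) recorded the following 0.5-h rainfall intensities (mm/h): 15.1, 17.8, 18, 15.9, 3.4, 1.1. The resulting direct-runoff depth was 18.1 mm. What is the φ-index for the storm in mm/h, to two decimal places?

φ ≈ 7.65 mm/h

Only the 4 blocks with intensity above φ contribute runoff: 15.1, 17.8, 18, 15.9 mm/h.
Σ(I−φ)·Δt = d  ⇒  (15.1+17.8+18+15.9 − 4φ)·0.5 = 18.1
φ = (66.80 − 18.1/0.5) / 4 = 7.65 mm/h.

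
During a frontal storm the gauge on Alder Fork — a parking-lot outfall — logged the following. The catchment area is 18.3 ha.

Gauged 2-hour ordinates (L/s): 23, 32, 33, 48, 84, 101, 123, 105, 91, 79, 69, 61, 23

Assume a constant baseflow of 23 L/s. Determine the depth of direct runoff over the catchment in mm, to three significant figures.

d ≈ 22.5 mm

Direct runoff: 0.0, 9.0, 10.0, 25.0, 61.0, 78.0, 100.0, 82.0, 68.0, 56.0, 46.0, 38.0, 0.0 L/s; ΣQ_DR = 573.0 L/s.
V = ΣQ_DR · Δt = 573.0 × 7200 s = 4.126 × 10^6 L.
Over A = 18.3 ha, depth = V / A = 22.5 mm.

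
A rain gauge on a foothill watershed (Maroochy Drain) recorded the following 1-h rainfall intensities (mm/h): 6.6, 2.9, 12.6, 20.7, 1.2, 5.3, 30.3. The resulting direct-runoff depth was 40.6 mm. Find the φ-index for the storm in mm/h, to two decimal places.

φ ≈ 7.67 mm/h

Only the 3 blocks with intensity above φ contribute runoff: 12.6, 20.7, 30.3 mm/h.
Σ(I−φ)·Δt = d  ⇒  (12.6+20.7+30.3 − 3φ)·1 = 40.6
φ = (63.60 − 40.6/1) / 3 = 7.67 mm/h.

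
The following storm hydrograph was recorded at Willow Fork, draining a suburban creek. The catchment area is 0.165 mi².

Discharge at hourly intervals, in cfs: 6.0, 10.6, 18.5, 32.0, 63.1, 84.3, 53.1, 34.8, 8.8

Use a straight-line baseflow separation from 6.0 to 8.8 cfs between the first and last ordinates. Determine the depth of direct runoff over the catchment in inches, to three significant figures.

Direct runoff: 0.00, 4.25, 11.80, 24.95, 55.70, 76.55, 45.00, 26.35, 0.00 cfs; ΣQ_DR = 244.6 cfs.
V = ΣQ_DR · Δt = 244.6 × 3600 s = 8.806 × 10^5 ft³.
Over A = 0.165 mi², depth = V / A = 2.30 in.

d ≈ 2.30 in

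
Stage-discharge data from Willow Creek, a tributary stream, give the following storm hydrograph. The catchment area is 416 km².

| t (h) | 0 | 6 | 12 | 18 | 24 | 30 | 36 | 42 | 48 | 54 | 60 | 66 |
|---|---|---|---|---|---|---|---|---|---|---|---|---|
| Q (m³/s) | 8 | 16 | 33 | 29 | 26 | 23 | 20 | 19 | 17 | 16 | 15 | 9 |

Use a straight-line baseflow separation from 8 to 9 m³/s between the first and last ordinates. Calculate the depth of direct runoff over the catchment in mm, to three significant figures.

d ≈ 6.70 mm

Direct runoff: 0.00, 7.91, 24.82, 20.73, 17.64, 14.55, 11.45, 10.36, 8.27, 7.18, 6.09, 0.00 m³/s; ΣQ_DR = 129.0 m³/s.
V = ΣQ_DR · Δt = 129.0 × 21600 s = 2.786 × 10^6 m³.
Over A = 416 km², depth = V / A = 6.70 mm.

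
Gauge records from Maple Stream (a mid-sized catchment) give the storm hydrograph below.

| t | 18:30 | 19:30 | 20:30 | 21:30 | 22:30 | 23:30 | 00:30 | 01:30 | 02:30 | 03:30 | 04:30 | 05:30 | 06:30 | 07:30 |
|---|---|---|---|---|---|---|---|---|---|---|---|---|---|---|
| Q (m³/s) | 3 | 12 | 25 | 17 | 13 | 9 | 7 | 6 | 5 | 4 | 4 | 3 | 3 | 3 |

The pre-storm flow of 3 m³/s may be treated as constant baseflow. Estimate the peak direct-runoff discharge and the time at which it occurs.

Subtracting baseflow gives direct-runoff ordinates: 0.0, 9.0, 22.0, 14.0, 10.0, 6.0, 4.0, 3.0, 2.0, 1.0, 1.0, 0.0, 0.0, 0.0 m³/s.
The maximum is 22.0 m³/s, occurring at the reading for t = 20:30.

Q_p = 22.0 m³/s at t = 20:30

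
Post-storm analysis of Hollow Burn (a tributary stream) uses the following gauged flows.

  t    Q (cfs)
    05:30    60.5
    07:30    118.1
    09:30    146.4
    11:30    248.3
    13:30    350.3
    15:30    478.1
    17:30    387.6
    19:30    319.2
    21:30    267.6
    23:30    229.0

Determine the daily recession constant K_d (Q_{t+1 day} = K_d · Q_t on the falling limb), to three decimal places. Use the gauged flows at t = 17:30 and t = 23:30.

Between t = 17:30 and t = 23:30 the flow falls from 387.6 to 229.0 cfs over 3×2 h = 6 h.
Per-interval ratio K = (229.0/387.6)^(1/3) = 0.8391; K_d = K^(24/2) = 0.122.

K_d ≈ 0.122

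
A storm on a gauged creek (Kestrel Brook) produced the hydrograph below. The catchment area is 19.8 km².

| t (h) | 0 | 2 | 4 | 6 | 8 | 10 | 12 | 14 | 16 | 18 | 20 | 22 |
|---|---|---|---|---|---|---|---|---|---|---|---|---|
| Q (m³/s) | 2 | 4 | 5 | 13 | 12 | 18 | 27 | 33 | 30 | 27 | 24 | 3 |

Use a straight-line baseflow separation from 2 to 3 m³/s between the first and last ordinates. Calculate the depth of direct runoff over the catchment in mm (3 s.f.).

d ≈ 61.1 mm

Direct runoff: 0.00, 1.91, 2.82, 10.73, 9.64, 15.55, 24.45, 30.36, 27.27, 24.18, 21.09, 0.00 m³/s; ΣQ_DR = 168.0 m³/s.
V = ΣQ_DR · Δt = 168.0 × 7200 s = 1.210 × 10^6 m³.
Over A = 19.8 km², depth = V / A = 61.1 mm.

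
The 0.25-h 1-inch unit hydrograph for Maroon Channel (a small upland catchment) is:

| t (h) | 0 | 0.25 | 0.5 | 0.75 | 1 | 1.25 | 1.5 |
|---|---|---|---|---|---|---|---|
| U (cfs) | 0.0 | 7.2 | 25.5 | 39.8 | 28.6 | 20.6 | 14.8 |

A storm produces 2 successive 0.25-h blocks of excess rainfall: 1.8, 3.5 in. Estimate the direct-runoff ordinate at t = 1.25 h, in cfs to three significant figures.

By discrete convolution, Q_j = Σ (P_i / 1 in) · U_{j−i}.
At t = 1.25 h (j=5): Q = (1.8/1)·20.6 + (3.5/1)·28.6 = 137 cfs.

Q ≈ 137 cfs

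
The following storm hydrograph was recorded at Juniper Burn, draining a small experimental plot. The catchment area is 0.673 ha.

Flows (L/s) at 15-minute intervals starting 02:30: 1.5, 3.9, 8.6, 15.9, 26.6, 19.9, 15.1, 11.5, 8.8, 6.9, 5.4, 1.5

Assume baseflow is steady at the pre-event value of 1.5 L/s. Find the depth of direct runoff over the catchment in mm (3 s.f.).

d ≈ 14.4 mm

Direct runoff: 0.0, 2.4, 7.1, 14.4, 25.1, 18.4, 13.6, 10.0, 7.3, 5.4, 3.9, 0.0 L/s; ΣQ_DR = 107.6 L/s.
V = ΣQ_DR · Δt = 107.6 × 900 s = 96840 L.
Over A = 0.673 ha, depth = V / A = 14.4 mm.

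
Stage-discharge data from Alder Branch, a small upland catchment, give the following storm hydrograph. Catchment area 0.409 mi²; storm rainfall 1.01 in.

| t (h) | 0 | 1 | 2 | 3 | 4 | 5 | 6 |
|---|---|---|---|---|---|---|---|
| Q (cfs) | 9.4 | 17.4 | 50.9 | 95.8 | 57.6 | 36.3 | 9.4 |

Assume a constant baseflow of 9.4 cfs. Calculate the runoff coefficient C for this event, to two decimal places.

ΣQ_DR = 211.0 cfs; V = ΣQ_DR·Δt = 7.596 × 10^5 ft³.
Runoff depth d = V / A = 0.7994 in.
C = d / P = 0.7994 / 1.01 = 0.79.

C ≈ 0.79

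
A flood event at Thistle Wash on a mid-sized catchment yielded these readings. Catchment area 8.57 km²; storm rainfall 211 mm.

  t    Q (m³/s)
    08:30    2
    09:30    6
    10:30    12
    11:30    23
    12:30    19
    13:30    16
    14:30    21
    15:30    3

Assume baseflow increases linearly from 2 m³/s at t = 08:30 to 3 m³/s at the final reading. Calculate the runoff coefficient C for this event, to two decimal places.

ΣQ_DR = 82.00 m³/s; V = ΣQ_DR·Δt = 2.952 × 10^5 m³.
Runoff depth d = V / A = 34.45 mm.
C = d / P = 34.45 / 211 = 0.16.

C ≈ 0.16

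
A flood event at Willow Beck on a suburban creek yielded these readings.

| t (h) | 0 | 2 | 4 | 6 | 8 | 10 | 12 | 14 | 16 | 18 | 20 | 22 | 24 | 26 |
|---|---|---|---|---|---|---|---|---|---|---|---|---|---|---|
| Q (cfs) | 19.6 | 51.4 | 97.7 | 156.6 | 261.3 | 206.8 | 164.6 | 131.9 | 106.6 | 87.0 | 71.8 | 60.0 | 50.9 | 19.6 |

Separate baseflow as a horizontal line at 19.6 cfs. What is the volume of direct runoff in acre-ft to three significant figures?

V ≈ 200 acre-ft

Direct-runoff ordinates (Q − Q_b): 0.0, 31.8, 78.1, 137.0, 241.7, 187.2, 145.0, 112.3, 87.0, 67.4, 52.2, 40.4, 31.3, 0.0 cfs.
ΣQ_DR = 1211 cfs.
With Δt = 2 h = 7200 s, V = ΣQ_DR · Δt = 1211 × 7200 = 8.72 × 10^6 ft³ = 200 acre-ft.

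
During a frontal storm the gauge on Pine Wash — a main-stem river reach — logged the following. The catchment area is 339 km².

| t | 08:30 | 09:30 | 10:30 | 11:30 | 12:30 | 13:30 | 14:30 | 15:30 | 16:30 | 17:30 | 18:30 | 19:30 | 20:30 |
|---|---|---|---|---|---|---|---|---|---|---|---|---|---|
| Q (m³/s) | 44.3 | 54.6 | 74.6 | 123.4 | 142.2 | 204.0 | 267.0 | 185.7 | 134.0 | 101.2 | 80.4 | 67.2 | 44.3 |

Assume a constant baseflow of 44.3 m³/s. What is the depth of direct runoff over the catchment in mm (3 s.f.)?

d ≈ 10.1 mm

Direct runoff: 0.0, 10.3, 30.3, 79.1, 97.9, 159.7, 222.7, 141.4, 89.7, 56.9, 36.1, 22.9, 0.0 m³/s; ΣQ_DR = 947.0 m³/s.
V = ΣQ_DR · Δt = 947.0 × 3600 s = 3.409 × 10^6 m³.
Over A = 339 km², depth = V / A = 10.1 mm.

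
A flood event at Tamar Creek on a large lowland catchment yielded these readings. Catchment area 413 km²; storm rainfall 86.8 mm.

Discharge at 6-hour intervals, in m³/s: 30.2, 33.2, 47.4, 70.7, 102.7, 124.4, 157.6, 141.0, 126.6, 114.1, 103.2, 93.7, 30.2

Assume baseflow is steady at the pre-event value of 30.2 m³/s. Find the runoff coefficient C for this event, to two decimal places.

ΣQ_DR = 782.4 m³/s; V = ΣQ_DR·Δt = 1.690 × 10^7 m³.
Runoff depth d = V / A = 40.92 mm.
C = d / P = 40.92 / 86.8 = 0.47.

C ≈ 0.47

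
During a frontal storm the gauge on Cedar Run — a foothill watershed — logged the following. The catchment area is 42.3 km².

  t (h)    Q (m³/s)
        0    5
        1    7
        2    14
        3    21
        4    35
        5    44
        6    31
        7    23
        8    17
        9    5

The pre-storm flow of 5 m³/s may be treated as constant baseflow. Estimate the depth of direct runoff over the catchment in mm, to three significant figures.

Direct runoff: 0.0, 2.0, 9.0, 16.0, 30.0, 39.0, 26.0, 18.0, 12.0, 0.0 m³/s; ΣQ_DR = 152.0 m³/s.
V = ΣQ_DR · Δt = 152.0 × 3600 s = 5.472 × 10^5 m³.
Over A = 42.3 km², depth = V / A = 12.9 mm.

d ≈ 12.9 mm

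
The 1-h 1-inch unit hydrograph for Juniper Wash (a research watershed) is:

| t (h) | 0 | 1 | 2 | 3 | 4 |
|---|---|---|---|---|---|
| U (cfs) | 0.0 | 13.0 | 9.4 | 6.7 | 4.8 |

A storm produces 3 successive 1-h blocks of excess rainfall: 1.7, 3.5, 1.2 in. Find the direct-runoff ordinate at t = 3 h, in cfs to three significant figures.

By discrete convolution, Q_j = Σ (P_i / 1 in) · U_{j−i}.
At t = 3 h (j=3): Q = (1.7/1)·6.7 + (3.5/1)·9.4 + (1.2/1)·13.0 = 59.9 cfs.

Q ≈ 59.9 cfs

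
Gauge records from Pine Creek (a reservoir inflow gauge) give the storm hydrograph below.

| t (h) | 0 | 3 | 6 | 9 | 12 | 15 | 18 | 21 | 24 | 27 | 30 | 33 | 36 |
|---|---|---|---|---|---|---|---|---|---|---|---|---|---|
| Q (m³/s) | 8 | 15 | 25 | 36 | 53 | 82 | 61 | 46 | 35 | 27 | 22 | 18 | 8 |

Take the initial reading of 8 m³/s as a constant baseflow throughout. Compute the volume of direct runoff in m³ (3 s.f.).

V ≈ 3.59 × 10^6 m³

Direct-runoff ordinates (Q − Q_b): 0.0, 7.0, 17.0, 28.0, 45.0, 74.0, 53.0, 38.0, 27.0, 19.0, 14.0, 10.0, 0.0 m³/s.
ΣQ_DR = 332.0 m³/s.
With Δt = 3 h = 10800 s, V = ΣQ_DR · Δt = 332.0 × 10800 = 3.59 × 10^6 m³.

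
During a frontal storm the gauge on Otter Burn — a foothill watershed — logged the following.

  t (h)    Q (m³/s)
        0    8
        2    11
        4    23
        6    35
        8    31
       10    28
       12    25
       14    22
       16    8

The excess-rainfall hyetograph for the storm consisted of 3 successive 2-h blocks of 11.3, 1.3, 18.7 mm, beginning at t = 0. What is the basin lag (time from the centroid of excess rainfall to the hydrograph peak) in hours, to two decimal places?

Centroid of excess rainfall: t_c = Σ P_i·t̄_i / ΣP_i = 3.4728 h (block centres at 1, 3, 5 h).
Hydrograph peak occurs at t = 6 h, so basin lag t_L = 6 − 3.4728 = 2.53 h.

t_L ≈ 2.53 h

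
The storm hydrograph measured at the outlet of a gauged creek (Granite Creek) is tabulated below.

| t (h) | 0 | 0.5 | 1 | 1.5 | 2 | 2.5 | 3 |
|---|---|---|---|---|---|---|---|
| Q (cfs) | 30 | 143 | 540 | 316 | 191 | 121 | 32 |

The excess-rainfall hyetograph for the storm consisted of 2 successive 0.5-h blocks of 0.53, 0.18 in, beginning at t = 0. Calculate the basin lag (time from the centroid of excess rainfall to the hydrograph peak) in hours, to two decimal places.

t_L ≈ 0.62 h

Centroid of excess rainfall: t_c = Σ P_i·t̄_i / ΣP_i = 0.3768 h (block centres at 0.25, 0.75 h).
Hydrograph peak occurs at t = 1 h, so basin lag t_L = 1 − 0.3768 = 0.62 h.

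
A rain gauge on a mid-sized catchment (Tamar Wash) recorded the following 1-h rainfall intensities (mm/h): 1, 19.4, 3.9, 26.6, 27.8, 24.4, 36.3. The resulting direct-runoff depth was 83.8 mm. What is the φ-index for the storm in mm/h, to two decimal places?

Only the 5 blocks with intensity above φ contribute runoff: 19.4, 26.6, 27.8, 24.4, 36.3 mm/h.
Σ(I−φ)·Δt = d  ⇒  (19.4+26.6+27.8+24.4+36.3 − 5φ)·1 = 83.8
φ = (134.5 − 83.8/1) / 5 = 10.14 mm/h.

φ ≈ 10.14 mm/h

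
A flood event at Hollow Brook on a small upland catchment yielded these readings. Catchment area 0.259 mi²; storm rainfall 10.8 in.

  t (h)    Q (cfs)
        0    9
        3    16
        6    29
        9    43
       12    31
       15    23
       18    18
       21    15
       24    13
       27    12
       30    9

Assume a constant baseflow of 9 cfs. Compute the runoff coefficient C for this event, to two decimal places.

ΣQ_DR = 119.0 cfs; V = ΣQ_DR·Δt = 1.285 × 10^6 ft³.
Runoff depth d = V / A = 2.136 in.
C = d / P = 2.136 / 10.8 = 0.20.

C ≈ 0.20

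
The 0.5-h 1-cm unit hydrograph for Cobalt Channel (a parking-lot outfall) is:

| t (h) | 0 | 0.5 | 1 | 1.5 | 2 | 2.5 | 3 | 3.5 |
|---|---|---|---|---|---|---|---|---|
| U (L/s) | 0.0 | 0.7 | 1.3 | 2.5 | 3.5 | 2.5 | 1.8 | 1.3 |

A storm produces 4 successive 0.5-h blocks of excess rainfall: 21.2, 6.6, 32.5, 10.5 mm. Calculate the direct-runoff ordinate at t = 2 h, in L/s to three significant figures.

By discrete convolution, Q_j = Σ (P_i / 10 mm) · U_{j−i}.
At t = 2 h (j=4): Q = (21.2/10)·3.5 + (6.6/10)·2.5 + (32.5/10)·1.3 + (10.5/10)·0.7 = 14.0 L/s.

Q ≈ 14.0 L/s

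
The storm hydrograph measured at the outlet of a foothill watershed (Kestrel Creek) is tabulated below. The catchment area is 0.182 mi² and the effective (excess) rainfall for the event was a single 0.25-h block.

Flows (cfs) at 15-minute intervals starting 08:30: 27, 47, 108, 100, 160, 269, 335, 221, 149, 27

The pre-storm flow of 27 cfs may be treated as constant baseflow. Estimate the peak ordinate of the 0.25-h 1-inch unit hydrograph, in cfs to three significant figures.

Direct runoff: 0.0, 20.0, 81.0, 73.0, 133.0, 242.0, 308.0, 194.0, 122.0, 0.0 cfs; ΣQ_DR = 1173 cfs, peak = 308.0 cfs.
Runoff depth d = ΣQ_DR·Δt / A = 1173 × 900 / (0.182 mi²) = 2.497 in.
The 1-inch UH is the DRH scaled by (1 in)/d, so U_p = 308.0 × 1/2.497 = 123 cfs.

U_p ≈ 123 cfs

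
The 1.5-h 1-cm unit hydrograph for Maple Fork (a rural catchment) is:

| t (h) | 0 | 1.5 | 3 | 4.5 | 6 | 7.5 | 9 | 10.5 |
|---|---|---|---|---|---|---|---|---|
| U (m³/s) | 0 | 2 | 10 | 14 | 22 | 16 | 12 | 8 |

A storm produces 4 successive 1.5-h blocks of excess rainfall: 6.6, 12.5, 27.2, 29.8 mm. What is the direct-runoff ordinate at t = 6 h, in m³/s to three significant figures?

By discrete convolution, Q_j = Σ (P_i / 10 mm) · U_{j−i}.
At t = 6 h (j=4): Q = (6.6/10)·22 + (12.5/10)·14 + (27.2/10)·10 + (29.8/10)·2 = 65.2 m³/s.

Q ≈ 65.2 m³/s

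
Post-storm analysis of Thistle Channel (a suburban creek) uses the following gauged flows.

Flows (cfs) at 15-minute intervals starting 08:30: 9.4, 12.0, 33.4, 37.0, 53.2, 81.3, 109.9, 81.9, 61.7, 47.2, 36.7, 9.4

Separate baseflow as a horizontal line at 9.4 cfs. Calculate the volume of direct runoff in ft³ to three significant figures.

Direct-runoff ordinates (Q − Q_b): 0.0, 2.6, 24.0, 27.6, 43.8, 71.9, 100.5, 72.5, 52.3, 37.8, 27.3, 0.0 cfs.
ΣQ_DR = 460.3 cfs.
With Δt = 0.25 h = 900 s, V = ΣQ_DR · Δt = 460.3 × 900 = 4.14 × 10^5 ft³.

V ≈ 4.14 × 10^5 ft³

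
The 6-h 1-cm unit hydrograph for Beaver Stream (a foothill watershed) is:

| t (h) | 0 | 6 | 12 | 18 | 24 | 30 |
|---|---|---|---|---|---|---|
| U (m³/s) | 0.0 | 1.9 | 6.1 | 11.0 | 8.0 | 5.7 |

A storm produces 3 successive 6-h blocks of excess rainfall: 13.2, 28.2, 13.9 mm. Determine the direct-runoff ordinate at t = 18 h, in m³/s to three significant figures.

By discrete convolution, Q_j = Σ (P_i / 10 mm) · U_{j−i}.
At t = 18 h (j=3): Q = (13.2/10)·11.0 + (28.2/10)·6.1 + (13.9/10)·1.9 = 34.4 m³/s.

Q ≈ 34.4 m³/s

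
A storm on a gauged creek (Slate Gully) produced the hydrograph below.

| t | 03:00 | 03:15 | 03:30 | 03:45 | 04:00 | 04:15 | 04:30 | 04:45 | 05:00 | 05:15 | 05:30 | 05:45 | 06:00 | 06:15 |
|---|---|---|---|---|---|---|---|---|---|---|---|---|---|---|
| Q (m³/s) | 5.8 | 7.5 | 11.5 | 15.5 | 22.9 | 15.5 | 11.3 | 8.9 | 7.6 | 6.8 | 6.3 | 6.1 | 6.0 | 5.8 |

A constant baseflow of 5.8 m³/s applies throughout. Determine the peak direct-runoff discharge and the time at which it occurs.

Subtracting baseflow gives direct-runoff ordinates: 0.0, 1.7, 5.7, 9.7, 17.1, 9.7, 5.5, 3.1, 1.8, 1.0, 0.5, 0.3, 0.2, 0.0 m³/s.
The maximum is 17.1 m³/s, occurring at the reading for t = 04:00.

Q_p = 17.1 m³/s at t = 04:00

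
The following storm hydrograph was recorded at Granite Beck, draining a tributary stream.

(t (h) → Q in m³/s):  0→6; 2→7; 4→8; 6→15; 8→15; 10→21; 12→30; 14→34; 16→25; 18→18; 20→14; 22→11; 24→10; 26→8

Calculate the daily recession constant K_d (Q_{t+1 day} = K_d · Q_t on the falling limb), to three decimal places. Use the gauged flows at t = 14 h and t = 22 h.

Between t = 14 h and t = 22 h the flow falls from 34 to 11 m³/s over 4×2 h = 8 h.
Per-interval ratio K = (11/34)^(1/4) = 0.7542; K_d = K^(24/2) = 0.034.

K_d ≈ 0.034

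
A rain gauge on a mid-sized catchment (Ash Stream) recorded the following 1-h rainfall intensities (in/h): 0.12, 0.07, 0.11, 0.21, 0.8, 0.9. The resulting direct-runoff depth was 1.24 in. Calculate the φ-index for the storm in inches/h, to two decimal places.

φ ≈ 0.23 in/h

Only the 2 blocks with intensity above φ contribute runoff: 0.8, 0.9 in/h.
Σ(I−φ)·Δt = d  ⇒  (0.8+0.9 − 2φ)·1 = 1.24
φ = (1.700 − 1.24/1) / 2 = 0.23 in/h.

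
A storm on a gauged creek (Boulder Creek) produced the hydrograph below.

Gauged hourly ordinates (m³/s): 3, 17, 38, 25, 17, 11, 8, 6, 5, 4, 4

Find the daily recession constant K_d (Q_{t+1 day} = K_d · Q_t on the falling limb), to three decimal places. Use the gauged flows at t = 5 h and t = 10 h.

K_d ≈ 0.008

Between t = 5 h and t = 10 h the flow falls from 11 to 4 m³/s over 5×1 h = 5 h.
Per-interval ratio K = (4/11)^(1/5) = 0.8168; K_d = K^(24/1) = 0.008.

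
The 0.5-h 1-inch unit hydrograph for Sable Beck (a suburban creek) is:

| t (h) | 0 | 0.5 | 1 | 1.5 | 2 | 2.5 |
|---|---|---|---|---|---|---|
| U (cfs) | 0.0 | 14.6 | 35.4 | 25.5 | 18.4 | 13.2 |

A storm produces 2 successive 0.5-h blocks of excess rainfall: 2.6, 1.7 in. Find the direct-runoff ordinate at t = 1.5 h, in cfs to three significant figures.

By discrete convolution, Q_j = Σ (P_i / 1 in) · U_{j−i}.
At t = 1.5 h (j=3): Q = (2.6/1)·25.5 + (1.7/1)·35.4 = 126 cfs.

Q ≈ 126 cfs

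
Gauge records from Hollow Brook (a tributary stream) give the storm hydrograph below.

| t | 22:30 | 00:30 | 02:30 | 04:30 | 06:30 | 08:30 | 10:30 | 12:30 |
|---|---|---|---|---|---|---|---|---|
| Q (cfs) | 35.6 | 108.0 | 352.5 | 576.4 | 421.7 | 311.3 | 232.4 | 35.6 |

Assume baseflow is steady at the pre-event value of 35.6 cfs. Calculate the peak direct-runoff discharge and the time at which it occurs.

Q_p = 540.8 cfs at t = 04:30

Subtracting baseflow gives direct-runoff ordinates: 0.0, 72.4, 316.9, 540.8, 386.1, 275.7, 196.8, 0.0 cfs.
The maximum is 540.8 cfs, occurring at the reading for t = 04:30.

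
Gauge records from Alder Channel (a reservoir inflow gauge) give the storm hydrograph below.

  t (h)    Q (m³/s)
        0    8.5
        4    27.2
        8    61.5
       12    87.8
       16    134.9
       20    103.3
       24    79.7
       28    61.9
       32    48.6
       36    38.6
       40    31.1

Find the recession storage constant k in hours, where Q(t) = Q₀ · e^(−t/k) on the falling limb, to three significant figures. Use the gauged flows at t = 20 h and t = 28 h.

k ≈ 15.6 h

On the falling limb, Q drops from 103.3 to 61.9 m³/s between t = 20 h and t = 28 h (Δt = 8 h).
k = −Δt / ln(Q₂/Q₁) = −8 / ln(61.9/103.3) = 15.6 h.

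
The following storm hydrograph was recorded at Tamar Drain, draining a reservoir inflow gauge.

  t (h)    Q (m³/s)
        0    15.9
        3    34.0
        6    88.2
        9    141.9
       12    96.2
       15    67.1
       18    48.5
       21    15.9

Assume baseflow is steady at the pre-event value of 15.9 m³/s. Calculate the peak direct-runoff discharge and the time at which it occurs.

Q_p = 126.0 m³/s at t = 9 h

Subtracting baseflow gives direct-runoff ordinates: 0.0, 18.1, 72.3, 126.0, 80.3, 51.2, 32.6, 0.0 m³/s.
The maximum is 126.0 m³/s, occurring at the reading for t = 9 h.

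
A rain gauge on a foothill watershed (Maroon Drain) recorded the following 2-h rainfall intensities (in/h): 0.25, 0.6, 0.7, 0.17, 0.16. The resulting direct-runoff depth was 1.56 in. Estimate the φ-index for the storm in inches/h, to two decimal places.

φ ≈ 0.26 in/h

Only the 2 blocks with intensity above φ contribute runoff: 0.6, 0.7 in/h.
Σ(I−φ)·Δt = d  ⇒  (0.6+0.7 − 2φ)·2 = 1.56
φ = (1.300 − 1.56/2) / 2 = 0.26 in/h.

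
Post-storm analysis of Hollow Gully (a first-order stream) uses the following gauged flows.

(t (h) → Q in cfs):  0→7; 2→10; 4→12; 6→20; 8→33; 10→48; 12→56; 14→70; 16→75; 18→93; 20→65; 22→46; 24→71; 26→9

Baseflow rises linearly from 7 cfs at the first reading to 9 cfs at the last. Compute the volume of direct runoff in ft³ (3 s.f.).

V ≈ 3.62 × 10^6 ft³

Direct-runoff ordinates (Q − Q_b): 0.00, 2.85, 4.69, 12.54, 25.38, 40.23, 48.08, 61.92, 66.77, 84.62, 56.46, 37.31, 62.15, 0.00 cfs.
ΣQ_DR = 503.0 cfs.
With Δt = 2 h = 7200 s, V = ΣQ_DR · Δt = 503.0 × 7200 = 3.62 × 10^6 ft³.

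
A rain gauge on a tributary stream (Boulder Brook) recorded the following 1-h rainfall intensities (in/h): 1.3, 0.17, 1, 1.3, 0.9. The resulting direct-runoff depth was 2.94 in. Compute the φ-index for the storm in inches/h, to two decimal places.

Only the 4 blocks with intensity above φ contribute runoff: 1.3, 1, 1.3, 0.9 in/h.
Σ(I−φ)·Δt = d  ⇒  (1.3+1+1.3+0.9 − 4φ)·1 = 2.94
φ = (4.500 − 2.94/1) / 4 = 0.39 in/h.

φ ≈ 0.39 in/h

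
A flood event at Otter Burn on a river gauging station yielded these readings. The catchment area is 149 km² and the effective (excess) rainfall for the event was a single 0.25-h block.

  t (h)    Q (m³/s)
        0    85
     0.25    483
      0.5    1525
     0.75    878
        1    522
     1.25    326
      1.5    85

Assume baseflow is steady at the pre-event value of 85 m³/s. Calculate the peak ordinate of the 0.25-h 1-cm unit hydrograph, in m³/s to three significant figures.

Direct runoff: 0.0, 398.0, 1440.0, 793.0, 437.0, 241.0, 0.0 m³/s; ΣQ_DR = 3309 m³/s, peak = 1440.0 m³/s.
Runoff depth d = ΣQ_DR·Δt / A = 3309 × 900 / (149 km²) = 19.99 mm.
The 1-cm UH is the DRH scaled by (10 mm)/d, so U_p = 1440.0 × 10/19.99 = 720 m³/s.

U_p ≈ 720 m³/s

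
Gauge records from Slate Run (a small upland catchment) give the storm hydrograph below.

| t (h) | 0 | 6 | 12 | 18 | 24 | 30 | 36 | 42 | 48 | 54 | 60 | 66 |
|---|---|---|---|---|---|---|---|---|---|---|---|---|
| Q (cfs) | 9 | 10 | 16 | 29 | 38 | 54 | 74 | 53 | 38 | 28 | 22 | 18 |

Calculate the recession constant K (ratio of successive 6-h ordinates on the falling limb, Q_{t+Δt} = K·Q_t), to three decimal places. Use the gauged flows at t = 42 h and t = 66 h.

Using the recession-limb readings at t = 42 h and t = 66 h: Q falls from 53 to 18 cfs over 4 intervals.
K = (Q₂/Q₁)^(1/4) = (18/53)^(1/4) = 0.763.

K ≈ 0.763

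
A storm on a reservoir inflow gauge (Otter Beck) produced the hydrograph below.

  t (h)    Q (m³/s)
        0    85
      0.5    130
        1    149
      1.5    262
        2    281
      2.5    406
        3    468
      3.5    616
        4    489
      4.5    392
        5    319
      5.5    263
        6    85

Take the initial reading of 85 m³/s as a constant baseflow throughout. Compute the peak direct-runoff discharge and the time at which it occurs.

Subtracting baseflow gives direct-runoff ordinates: 0.0, 45.0, 64.0, 177.0, 196.0, 321.0, 383.0, 531.0, 404.0, 307.0, 234.0, 178.0, 0.0 m³/s.
The maximum is 531.0 m³/s, occurring at the reading for t = 3.5 h.

Q_p = 531.0 m³/s at t = 3.5 h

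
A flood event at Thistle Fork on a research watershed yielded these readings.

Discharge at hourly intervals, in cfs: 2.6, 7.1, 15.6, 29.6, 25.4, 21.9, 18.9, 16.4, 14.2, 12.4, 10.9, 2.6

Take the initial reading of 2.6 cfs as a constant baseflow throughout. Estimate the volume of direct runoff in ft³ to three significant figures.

V ≈ 5.27 × 10^5 ft³

Direct-runoff ordinates (Q − Q_b): 0.0, 4.5, 13.0, 27.0, 22.8, 19.3, 16.3, 13.8, 11.6, 9.8, 8.3, 0.0 cfs.
ΣQ_DR = 146.4 cfs.
With Δt = 1 h = 3600 s, V = ΣQ_DR · Δt = 146.4 × 3600 = 5.27 × 10^5 ft³.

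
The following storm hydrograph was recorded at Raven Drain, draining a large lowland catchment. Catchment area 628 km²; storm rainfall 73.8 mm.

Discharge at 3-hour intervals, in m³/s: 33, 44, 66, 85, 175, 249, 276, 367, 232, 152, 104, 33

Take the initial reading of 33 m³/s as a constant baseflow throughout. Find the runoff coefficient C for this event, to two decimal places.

ΣQ_DR = 1420 m³/s; V = ΣQ_DR·Δt = 1.534 × 10^7 m³.
Runoff depth d = V / A = 24.42 mm.
C = d / P = 24.42 / 73.8 = 0.33.

C ≈ 0.33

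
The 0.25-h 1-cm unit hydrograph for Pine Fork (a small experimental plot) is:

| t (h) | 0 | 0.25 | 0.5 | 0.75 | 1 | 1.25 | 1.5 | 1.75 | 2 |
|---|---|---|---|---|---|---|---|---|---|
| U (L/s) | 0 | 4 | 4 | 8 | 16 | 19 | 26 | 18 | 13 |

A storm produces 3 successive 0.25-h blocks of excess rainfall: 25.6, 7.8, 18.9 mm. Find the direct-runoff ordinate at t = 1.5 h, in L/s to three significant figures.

Q ≈ 112 L/s

By discrete convolution, Q_j = Σ (P_i / 10 mm) · U_{j−i}.
At t = 1.5 h (j=6): Q = (25.6/10)·26 + (7.8/10)·19 + (18.9/10)·16 = 112 L/s.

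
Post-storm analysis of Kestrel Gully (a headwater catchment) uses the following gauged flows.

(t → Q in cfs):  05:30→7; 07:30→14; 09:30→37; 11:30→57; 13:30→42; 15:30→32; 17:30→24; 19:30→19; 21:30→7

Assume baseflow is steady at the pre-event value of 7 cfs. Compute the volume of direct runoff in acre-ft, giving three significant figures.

V ≈ 29.1 acre-ft

Direct-runoff ordinates (Q − Q_b): 0.0, 7.0, 30.0, 50.0, 35.0, 25.0, 17.0, 12.0, 0.0 cfs.
ΣQ_DR = 176.0 cfs.
With Δt = 2 h = 7200 s, V = ΣQ_DR · Δt = 176.0 × 7200 = 1.27 × 10^6 ft³ = 29.1 acre-ft.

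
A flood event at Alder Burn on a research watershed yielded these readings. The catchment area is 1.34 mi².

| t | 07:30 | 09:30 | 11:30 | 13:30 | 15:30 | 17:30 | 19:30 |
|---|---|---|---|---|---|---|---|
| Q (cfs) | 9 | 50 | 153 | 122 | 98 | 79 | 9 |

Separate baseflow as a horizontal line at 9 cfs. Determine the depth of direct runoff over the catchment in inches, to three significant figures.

d ≈ 1.06 in

Direct runoff: 0.0, 41.0, 144.0, 113.0, 89.0, 70.0, 0.0 cfs; ΣQ_DR = 457.0 cfs.
V = ΣQ_DR · Δt = 457.0 × 7200 s = 3.290 × 10^6 ft³.
Over A = 1.34 mi², depth = V / A = 1.06 in.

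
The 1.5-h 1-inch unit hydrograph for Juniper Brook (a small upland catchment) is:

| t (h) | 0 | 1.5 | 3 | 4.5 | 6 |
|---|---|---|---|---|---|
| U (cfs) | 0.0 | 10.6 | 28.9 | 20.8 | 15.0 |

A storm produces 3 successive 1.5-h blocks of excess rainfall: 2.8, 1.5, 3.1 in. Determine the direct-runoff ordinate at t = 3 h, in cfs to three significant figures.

By discrete convolution, Q_j = Σ (P_i / 1 in) · U_{j−i}.
At t = 3 h (j=2): Q = (2.8/1)·28.9 + (1.5/1)·10.6 + (3.1/1)·0.0 = 96.8 cfs.

Q ≈ 96.8 cfs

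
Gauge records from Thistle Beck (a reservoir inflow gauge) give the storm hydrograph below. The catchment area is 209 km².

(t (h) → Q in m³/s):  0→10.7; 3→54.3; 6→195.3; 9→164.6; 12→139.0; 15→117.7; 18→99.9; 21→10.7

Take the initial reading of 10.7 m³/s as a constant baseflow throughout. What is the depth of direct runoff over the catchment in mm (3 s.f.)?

Direct runoff: 0.0, 43.6, 184.6, 153.9, 128.3, 107.0, 89.2, 0.0 m³/s; ΣQ_DR = 706.6 m³/s.
V = ΣQ_DR · Δt = 706.6 × 10800 s = 7.631 × 10^6 m³.
Over A = 209 km², depth = V / A = 36.5 mm.

d ≈ 36.5 mm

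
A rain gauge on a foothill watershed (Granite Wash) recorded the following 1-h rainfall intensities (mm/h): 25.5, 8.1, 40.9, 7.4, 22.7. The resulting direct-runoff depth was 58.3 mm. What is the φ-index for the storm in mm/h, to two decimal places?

φ ≈ 10.27 mm/h

Only the 3 blocks with intensity above φ contribute runoff: 25.5, 40.9, 22.7 mm/h.
Σ(I−φ)·Δt = d  ⇒  (25.5+40.9+22.7 − 3φ)·1 = 58.3
φ = (89.10 − 58.3/1) / 3 = 10.27 mm/h.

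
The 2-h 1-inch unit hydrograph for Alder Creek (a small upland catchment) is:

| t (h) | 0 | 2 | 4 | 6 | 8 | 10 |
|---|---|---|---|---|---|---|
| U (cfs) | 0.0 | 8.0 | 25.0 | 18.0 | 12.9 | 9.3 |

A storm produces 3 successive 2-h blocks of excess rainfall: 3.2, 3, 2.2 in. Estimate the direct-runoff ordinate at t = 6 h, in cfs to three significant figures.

By discrete convolution, Q_j = Σ (P_i / 1 in) · U_{j−i}.
At t = 6 h (j=3): Q = (3.2/1)·18.0 + (3/1)·25.0 + (2.2/1)·8.0 = 150 cfs.

Q ≈ 150 cfs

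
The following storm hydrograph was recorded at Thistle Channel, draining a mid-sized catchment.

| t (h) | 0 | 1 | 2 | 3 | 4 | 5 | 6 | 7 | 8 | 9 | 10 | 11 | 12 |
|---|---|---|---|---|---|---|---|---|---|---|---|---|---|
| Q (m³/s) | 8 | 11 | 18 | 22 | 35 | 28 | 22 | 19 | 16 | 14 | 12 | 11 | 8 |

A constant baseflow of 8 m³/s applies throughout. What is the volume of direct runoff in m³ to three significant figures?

V ≈ 4.32 × 10^5 m³

Direct-runoff ordinates (Q − Q_b): 0.0, 3.0, 10.0, 14.0, 27.0, 20.0, 14.0, 11.0, 8.0, 6.0, 4.0, 3.0, 0.0 m³/s.
ΣQ_DR = 120.0 m³/s.
With Δt = 1 h = 3600 s, V = ΣQ_DR · Δt = 120.0 × 3600 = 4.32 × 10^5 m³.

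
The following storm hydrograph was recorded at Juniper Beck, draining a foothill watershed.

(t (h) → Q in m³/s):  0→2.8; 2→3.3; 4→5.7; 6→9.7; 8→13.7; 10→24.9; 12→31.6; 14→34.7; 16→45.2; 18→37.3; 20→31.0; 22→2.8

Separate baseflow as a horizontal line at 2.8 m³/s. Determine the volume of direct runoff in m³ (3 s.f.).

Direct-runoff ordinates (Q − Q_b): 0.0, 0.5, 2.9, 6.9, 10.9, 22.1, 28.8, 31.9, 42.4, 34.5, 28.2, 0.0 m³/s.
ΣQ_DR = 209.1 m³/s.
With Δt = 2 h = 7200 s, V = ΣQ_DR · Δt = 209.1 × 7200 = 1.51 × 10^6 m³.

V ≈ 1.51 × 10^6 m³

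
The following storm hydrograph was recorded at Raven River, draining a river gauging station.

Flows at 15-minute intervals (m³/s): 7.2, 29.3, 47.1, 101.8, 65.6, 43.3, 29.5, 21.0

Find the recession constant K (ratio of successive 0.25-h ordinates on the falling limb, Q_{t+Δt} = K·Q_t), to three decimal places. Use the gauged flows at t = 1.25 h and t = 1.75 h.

Using the recession-limb readings at t = 1.25 h and t = 1.75 h: Q falls from 43.3 to 21.0 m³/s over 2 intervals.
K = (Q₂/Q₁)^(1/2) = (21.0/43.3)^(1/2) = 0.696.

K ≈ 0.696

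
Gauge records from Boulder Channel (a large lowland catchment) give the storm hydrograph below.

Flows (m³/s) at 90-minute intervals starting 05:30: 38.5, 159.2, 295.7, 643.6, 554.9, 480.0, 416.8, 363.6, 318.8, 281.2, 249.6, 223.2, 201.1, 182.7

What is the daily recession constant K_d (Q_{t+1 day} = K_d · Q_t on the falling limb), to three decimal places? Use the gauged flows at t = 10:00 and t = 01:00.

Between t = 10:00 and t = 01:00 the flow falls from 643.6 to 182.7 m³/s over 10×1.5 h = 15 h.
Per-interval ratio K = (182.7/643.6)^(1/10) = 0.8817; K_d = K^(24/1.5) = 0.133.

K_d ≈ 0.133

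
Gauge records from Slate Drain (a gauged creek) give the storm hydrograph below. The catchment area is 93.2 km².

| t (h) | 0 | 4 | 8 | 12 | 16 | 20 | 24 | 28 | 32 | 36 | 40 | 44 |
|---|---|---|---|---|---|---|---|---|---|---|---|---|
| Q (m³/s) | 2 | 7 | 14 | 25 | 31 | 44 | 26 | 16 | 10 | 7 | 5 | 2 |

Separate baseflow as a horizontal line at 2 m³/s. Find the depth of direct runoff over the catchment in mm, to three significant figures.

d ≈ 25.5 mm

Direct runoff: 0.0, 5.0, 12.0, 23.0, 29.0, 42.0, 24.0, 14.0, 8.0, 5.0, 3.0, 0.0 m³/s; ΣQ_DR = 165.0 m³/s.
V = ΣQ_DR · Δt = 165.0 × 14400 s = 2.376 × 10^6 m³.
Over A = 93.2 km², depth = V / A = 25.5 mm.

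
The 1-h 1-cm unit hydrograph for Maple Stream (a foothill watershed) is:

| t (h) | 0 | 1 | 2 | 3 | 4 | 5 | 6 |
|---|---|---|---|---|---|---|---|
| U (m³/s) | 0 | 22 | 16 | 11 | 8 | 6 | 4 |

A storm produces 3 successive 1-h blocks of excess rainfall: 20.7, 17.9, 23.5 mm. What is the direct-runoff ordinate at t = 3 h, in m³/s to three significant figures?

By discrete convolution, Q_j = Σ (P_i / 10 mm) · U_{j−i}.
At t = 3 h (j=3): Q = (20.7/10)·11 + (17.9/10)·16 + (23.5/10)·22 = 103 m³/s.

Q ≈ 103 m³/s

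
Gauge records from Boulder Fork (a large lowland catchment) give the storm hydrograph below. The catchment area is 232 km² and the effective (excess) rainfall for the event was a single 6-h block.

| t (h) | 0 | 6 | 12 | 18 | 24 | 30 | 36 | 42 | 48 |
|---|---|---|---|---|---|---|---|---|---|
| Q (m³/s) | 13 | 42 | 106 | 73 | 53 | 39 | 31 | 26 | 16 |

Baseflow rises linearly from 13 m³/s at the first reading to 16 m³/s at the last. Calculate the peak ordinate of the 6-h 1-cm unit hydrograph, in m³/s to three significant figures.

U_p ≈ 36.9 m³/s

Direct runoff: 0.00, 28.62, 92.25, 58.88, 38.50, 24.12, 15.75, 10.38, 0.00 m³/s; ΣQ_DR = 268.5 m³/s, peak = 92.25 m³/s.
Runoff depth d = ΣQ_DR·Δt / A = 268.5 × 21600 / (232 km²) = 25.00 mm.
The 1-cm UH is the DRH scaled by (10 mm)/d, so U_p = 92.25 × 10/25.00 = 36.9 m³/s.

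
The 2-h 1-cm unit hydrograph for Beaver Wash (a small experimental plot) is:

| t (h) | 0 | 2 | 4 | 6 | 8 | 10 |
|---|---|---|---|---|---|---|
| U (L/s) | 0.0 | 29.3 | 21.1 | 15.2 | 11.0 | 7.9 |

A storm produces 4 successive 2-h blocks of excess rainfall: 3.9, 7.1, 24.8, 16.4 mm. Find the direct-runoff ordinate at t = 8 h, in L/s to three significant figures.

By discrete convolution, Q_j = Σ (P_i / 10 mm) · U_{j−i}.
At t = 8 h (j=4): Q = (3.9/10)·11.0 + (7.1/10)·15.2 + (24.8/10)·21.1 + (16.4/10)·29.3 = 115 L/s.

Q ≈ 115 L/s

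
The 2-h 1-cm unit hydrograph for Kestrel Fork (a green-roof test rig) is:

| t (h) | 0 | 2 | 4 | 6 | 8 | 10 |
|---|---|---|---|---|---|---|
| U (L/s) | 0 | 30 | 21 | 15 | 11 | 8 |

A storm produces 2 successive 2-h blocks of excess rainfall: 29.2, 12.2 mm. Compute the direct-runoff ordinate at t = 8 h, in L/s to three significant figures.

Q ≈ 50.4 L/s

By discrete convolution, Q_j = Σ (P_i / 10 mm) · U_{j−i}.
At t = 8 h (j=4): Q = (29.2/10)·11 + (12.2/10)·15 = 50.4 L/s.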